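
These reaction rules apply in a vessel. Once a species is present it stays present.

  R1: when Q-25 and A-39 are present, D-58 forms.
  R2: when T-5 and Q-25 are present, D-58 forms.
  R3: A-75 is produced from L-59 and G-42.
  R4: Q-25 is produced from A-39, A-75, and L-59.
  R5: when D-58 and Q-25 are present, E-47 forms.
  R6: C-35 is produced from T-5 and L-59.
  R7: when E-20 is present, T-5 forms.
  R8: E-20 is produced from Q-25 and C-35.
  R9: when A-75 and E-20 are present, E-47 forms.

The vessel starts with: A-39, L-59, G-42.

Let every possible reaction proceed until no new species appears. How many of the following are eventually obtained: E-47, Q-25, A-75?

3

L-59 and G-42 present → A-75 forms (R3).
A-39, A-75, and L-59 present → Q-25 forms (R4).
Q-25 and A-39 present → D-58 forms (R1).
D-58 and Q-25 present → E-47 forms (R5).
E-47: reached.
Q-25: reached.
A-75: reached.
All 3 are reached.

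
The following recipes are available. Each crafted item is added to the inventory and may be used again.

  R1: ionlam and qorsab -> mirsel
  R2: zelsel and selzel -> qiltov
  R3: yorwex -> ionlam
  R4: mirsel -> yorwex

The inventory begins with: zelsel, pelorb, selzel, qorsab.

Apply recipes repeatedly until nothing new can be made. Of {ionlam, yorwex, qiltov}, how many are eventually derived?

zelsel and selzel -> qiltov (R2).
ionlam would need yorwex (R3), but yorwex is never obtained.
yorwex would need mirsel (R4), but mirsel is never obtained.
qiltov: reached.
Reached: qiltov — 1 of the 3.

1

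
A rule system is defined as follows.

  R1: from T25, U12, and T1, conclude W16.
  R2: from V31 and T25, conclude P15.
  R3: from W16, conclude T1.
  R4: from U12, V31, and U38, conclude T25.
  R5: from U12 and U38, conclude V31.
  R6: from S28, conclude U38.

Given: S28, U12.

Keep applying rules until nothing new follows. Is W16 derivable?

No

W16 would need T25, U12, and T1 (R1), but T1 is never established.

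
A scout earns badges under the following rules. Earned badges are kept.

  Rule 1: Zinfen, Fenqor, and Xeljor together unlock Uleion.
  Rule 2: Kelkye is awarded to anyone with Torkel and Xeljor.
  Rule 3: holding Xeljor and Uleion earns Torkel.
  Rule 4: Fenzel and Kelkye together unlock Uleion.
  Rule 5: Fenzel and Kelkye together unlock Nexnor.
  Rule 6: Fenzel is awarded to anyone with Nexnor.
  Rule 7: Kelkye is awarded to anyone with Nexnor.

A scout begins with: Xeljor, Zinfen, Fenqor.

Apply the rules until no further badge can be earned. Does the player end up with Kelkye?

With Zinfen, Fenqor, and Xeljor, Uleion is earned (Rule 1).
With Xeljor and Uleion, Torkel is earned (Rule 3).
With Torkel and Xeljor, Kelkye is earned (Rule 2).

Yes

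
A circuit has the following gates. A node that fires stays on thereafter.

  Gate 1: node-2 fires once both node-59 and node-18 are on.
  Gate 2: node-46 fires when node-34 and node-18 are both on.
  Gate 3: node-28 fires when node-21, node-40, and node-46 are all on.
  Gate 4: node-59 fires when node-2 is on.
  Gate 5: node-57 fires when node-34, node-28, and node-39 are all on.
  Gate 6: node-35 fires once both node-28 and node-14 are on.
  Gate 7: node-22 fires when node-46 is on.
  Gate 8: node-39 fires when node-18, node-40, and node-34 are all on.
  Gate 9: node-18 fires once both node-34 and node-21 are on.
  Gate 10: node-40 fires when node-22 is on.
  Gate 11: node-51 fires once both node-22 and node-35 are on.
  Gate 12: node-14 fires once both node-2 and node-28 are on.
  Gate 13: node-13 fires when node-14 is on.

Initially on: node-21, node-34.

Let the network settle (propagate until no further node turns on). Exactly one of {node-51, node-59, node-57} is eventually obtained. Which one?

node-57

node-34 and node-21 are on, so node-18 fires (Gate 9).
Gate 2: node-34 and node-18 on → node-46 on.
Gate 7: node-46 on → node-22 on.
Gate 10: node-22 on → node-40 on.
node-21, node-40, and node-46 are on, so node-28 fires (Gate 3).
Gate 8: node-18, node-40, and node-34 on → node-39 on.
Gate 5: node-34, node-28, and node-39 on → node-57 on.
node-59 would need node-2 (Gate 4), but node-2 never turns on. node-51 would need node-22 and node-35 (Gate 11), but node-35 never turns on.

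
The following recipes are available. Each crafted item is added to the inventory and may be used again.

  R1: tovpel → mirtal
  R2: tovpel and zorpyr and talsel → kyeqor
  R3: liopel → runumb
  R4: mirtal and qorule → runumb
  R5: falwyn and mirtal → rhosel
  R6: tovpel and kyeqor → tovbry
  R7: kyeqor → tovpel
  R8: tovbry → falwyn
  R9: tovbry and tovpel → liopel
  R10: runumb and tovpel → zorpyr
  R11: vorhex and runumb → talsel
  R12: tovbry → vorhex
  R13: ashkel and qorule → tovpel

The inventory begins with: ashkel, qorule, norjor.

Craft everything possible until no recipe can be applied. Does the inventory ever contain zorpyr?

Using R13, ashkel and qorule make tovpel.
Using R1, tovpel makes mirtal.
mirtal and qorule → runumb (R4).
Using R10, runumb and tovpel make zorpyr.

Yes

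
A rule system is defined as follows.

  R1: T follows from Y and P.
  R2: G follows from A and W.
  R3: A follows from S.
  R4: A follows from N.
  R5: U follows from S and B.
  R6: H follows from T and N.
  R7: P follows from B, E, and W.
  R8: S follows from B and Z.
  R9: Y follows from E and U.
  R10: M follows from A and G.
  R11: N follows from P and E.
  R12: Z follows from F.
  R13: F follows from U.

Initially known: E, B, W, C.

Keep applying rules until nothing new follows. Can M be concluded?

B, E, and W hold, so P follows (R7).
From P and E, R11 gives N.
N holds, so A follows (R4).
From A and W, R2 gives G.
From A and G, R10 gives M.

Yes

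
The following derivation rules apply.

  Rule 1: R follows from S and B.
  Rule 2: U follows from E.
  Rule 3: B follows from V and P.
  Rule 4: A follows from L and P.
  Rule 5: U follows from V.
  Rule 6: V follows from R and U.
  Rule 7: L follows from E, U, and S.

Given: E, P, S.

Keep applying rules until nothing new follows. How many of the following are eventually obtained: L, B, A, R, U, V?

From E, Rule 2 gives U.
From E, U, and S, Rule 7 gives L.
From L and P, Rule 4 gives A.
L: reached.
B would need V and P (Rule 3), but V is never established.
A: reached.
R would need S and B (Rule 1), but B is never established.
U: reached.
V would need R and U (Rule 6), but R is never established.
Reached: L, A, and U — 3 of the 6.

3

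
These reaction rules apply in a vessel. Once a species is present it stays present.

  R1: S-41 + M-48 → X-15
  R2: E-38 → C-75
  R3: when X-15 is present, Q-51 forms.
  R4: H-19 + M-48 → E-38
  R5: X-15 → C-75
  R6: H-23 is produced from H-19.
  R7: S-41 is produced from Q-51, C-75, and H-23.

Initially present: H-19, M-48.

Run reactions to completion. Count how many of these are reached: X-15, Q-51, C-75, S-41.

1

H-19 and M-48 present → E-38 forms (R4).
E-38 present → C-75 forms (R2).
X-15 would need S-41 and M-48 (R1), but S-41 never forms.
Q-51 would need X-15 (R3), but X-15 never forms.
C-75: reached.
S-41 would need Q-51, C-75, and H-23 (R7), but Q-51 never forms.
Reached: C-75 — 1 of the 4.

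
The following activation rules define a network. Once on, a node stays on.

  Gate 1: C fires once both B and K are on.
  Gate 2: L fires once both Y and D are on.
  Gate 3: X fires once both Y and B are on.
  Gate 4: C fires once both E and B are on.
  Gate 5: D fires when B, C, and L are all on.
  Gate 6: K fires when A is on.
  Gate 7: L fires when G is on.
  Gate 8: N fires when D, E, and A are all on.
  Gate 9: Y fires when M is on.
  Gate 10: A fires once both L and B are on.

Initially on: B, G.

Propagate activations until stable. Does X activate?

X would need Y and B (Gate 3), but Y never turns on.

No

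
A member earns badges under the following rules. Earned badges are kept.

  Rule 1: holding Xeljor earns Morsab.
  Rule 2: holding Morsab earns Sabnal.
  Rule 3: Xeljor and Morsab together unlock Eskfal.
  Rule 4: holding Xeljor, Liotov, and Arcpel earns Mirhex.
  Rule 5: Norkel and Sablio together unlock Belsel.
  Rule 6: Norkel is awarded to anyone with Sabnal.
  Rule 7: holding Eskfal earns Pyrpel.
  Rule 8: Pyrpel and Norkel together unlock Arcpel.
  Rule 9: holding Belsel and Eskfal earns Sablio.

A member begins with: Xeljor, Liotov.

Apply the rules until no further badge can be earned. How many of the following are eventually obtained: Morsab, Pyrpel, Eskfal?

3

With Xeljor, Morsab is earned (Rule 1).
With Xeljor and Morsab, Eskfal is earned (Rule 3).
With Eskfal, Pyrpel is earned (Rule 7).
Morsab: reached.
Pyrpel: reached.
Eskfal: reached.
All 3 are reached.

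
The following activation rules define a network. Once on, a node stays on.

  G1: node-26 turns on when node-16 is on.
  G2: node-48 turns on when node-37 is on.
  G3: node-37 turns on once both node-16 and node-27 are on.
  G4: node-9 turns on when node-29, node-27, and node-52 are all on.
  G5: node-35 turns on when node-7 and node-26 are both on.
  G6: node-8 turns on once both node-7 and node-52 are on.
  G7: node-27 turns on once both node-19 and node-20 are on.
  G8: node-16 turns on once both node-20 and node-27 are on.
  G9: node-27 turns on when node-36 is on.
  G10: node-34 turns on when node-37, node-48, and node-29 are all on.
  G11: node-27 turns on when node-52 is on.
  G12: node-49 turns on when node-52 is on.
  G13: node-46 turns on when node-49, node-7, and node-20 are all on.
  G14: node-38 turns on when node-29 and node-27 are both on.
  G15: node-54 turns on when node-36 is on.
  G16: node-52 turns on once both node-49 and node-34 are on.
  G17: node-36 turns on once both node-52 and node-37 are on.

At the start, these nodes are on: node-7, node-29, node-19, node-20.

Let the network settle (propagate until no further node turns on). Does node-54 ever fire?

node-54 would need node-36 (G15), but node-36 never turns on.

No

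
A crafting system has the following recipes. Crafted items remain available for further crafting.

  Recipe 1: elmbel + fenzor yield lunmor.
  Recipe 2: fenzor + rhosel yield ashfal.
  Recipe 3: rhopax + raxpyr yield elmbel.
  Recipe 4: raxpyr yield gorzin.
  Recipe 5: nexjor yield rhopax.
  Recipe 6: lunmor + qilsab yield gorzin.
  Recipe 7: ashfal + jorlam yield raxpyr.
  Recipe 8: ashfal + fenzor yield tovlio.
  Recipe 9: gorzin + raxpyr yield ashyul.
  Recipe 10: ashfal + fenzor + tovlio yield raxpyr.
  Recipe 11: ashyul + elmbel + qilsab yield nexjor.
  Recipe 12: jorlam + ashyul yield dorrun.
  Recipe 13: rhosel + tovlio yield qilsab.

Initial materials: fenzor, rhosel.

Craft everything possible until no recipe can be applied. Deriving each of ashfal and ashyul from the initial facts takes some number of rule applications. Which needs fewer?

ashfal

ashfal: Using Recipe 2, fenzor and rhosel make ashfal. [1 rule application]
ashyul: fenzor + rhosel → ashfal (Recipe 2). Using Recipe 8, ashfal and fenzor make tovlio. ashfal + fenzor + tovlio → raxpyr (Recipe 10). raxpyr → gorzin (Recipe 4). gorzin + raxpyr → ashyul (Recipe 9). [5 rule applications]
ashfal needs fewer.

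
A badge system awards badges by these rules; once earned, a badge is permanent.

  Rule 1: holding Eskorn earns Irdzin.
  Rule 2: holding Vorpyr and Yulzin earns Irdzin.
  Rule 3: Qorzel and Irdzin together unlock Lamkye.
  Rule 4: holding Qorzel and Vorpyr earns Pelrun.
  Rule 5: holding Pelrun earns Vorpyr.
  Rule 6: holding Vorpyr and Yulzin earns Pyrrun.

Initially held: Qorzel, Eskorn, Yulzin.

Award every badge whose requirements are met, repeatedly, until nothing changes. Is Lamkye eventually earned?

Yes

With Eskorn, Irdzin is earned (Rule 1).
With Qorzel and Irdzin, Lamkye is earned (Rule 3).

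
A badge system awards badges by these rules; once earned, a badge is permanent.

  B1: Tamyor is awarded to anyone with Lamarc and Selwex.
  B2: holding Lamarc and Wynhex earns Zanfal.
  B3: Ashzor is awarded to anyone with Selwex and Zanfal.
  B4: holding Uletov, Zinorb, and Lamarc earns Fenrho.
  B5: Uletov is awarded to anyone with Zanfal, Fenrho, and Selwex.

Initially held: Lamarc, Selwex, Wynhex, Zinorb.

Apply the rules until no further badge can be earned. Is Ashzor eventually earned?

Yes

With Lamarc and Wynhex, Zanfal is earned (B2).
With Selwex and Zanfal, Ashzor is earned (B3).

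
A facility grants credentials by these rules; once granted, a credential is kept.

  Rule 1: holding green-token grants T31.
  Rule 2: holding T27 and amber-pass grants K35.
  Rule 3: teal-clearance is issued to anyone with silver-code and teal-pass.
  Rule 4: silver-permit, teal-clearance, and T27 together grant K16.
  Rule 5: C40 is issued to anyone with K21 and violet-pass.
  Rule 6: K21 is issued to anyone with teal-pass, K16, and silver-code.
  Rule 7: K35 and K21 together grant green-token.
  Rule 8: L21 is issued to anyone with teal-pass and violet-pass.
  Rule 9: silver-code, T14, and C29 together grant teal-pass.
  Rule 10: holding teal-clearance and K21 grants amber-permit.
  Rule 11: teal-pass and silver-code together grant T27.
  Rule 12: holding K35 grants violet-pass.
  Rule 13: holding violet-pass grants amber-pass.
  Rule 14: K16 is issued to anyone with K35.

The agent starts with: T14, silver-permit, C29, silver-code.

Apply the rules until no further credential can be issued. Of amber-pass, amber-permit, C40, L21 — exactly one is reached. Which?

Holding silver-code, T14, and C29 grants teal-pass (Rule 9).
Holding silver-code and teal-pass grants teal-clearance (Rule 3).
Holding teal-pass and silver-code grants T27 (Rule 11).
Holding silver-permit, teal-clearance, and T27 grants K16 (Rule 4).
Holding teal-pass, K16, and silver-code grants K21 (Rule 6).
Holding teal-clearance and K21 grants amber-permit (Rule 10).
C40 would need K21 and violet-pass (Rule 5), but violet-pass is never granted. L21 would need teal-pass and violet-pass (Rule 8), but violet-pass is never granted. amber-pass would need violet-pass (Rule 13), but violet-pass is never granted.

amber-permit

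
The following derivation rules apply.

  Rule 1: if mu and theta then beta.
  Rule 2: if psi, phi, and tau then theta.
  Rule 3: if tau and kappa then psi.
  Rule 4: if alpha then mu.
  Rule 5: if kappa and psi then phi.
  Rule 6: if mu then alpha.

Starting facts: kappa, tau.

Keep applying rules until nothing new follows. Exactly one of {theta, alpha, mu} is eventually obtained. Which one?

theta

tau and kappa hold, so psi follows (Rule 3).
kappa and psi hold, so phi follows (Rule 5).
psi, phi, and tau hold, so theta follows (Rule 2).
mu would need alpha (Rule 4), but alpha is never established. alpha would need mu (Rule 6), but mu is never established.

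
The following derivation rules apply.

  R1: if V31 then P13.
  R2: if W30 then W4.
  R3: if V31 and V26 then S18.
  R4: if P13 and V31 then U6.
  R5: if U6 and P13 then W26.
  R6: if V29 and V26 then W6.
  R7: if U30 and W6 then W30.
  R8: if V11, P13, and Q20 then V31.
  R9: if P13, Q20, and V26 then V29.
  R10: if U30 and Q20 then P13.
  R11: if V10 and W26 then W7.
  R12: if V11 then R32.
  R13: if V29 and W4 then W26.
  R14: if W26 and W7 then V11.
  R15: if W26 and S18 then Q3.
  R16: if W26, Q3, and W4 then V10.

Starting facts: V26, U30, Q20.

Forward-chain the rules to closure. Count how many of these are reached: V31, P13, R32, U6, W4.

2

From U30 and Q20, R10 gives P13.
From P13, Q20, and V26, R9 gives V29.
From V29 and V26, R6 gives W6.
From U30 and W6, R7 gives W30.
W30 holds, so W4 follows (R2).
V31 would need V11, P13, and Q20 (R8), but V11 is never established.
P13: reached.
R32 would need V11 (R12), but V11 is never established.
U6 would need P13 and V31 (R4), but V31 is never established.
W4: reached.
Reached: P13 and W4 — 2 of the 5.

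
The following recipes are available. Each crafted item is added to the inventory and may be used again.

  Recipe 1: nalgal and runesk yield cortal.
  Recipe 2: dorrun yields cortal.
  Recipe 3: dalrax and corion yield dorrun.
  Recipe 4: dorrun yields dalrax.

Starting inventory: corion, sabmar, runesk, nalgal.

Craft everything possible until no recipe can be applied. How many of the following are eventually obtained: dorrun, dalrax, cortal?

1

nalgal and runesk → cortal (Recipe 1).
dorrun would need dalrax and corion (Recipe 3), but dalrax is never obtained.
dalrax would need dorrun (Recipe 4), but dorrun is never obtained.
cortal: reached.
Reached: cortal — 1 of the 3.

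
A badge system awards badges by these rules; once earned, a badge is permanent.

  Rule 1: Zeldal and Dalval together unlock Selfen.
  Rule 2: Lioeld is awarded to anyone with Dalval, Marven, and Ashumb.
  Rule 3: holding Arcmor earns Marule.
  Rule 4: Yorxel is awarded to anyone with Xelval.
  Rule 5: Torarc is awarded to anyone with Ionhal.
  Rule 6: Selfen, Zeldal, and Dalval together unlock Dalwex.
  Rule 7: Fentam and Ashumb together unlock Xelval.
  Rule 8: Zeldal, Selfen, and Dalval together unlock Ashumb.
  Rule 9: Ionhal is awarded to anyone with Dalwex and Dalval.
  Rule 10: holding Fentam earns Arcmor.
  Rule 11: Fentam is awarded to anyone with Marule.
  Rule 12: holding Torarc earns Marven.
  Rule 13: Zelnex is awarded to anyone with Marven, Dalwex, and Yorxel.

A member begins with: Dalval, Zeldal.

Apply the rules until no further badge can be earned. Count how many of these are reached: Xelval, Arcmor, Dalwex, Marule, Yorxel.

1

With Zeldal and Dalval, Selfen is earned (Rule 1).
With Selfen, Zeldal, and Dalval, Dalwex is earned (Rule 6).
Xelval would need Fentam and Ashumb (Rule 7), but Fentam is never earned.
Arcmor would need Fentam (Rule 10), but Fentam is never earned.
Dalwex: reached.
Marule would need Arcmor (Rule 3), but Arcmor is never earned.
Yorxel would need Xelval (Rule 4), but Xelval is never earned.
Reached: Dalwex — 1 of the 5.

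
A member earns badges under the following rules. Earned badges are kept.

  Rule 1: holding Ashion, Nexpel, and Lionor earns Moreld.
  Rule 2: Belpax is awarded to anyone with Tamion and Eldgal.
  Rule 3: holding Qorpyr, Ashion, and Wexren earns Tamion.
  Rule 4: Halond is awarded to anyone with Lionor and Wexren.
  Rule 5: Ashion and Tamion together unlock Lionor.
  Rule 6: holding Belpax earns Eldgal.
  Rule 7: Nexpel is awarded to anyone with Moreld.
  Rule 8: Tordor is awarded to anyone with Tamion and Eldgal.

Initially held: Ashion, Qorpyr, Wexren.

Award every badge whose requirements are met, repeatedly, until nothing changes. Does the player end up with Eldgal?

No

Eldgal would need Belpax (Rule 6), but Belpax is never earned.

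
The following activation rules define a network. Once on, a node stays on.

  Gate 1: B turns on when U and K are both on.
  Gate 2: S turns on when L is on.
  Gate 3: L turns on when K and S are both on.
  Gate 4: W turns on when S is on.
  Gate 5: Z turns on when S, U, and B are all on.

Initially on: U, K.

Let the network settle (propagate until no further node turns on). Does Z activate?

Z would need S, U, and B (Gate 5), but S never turns on.

No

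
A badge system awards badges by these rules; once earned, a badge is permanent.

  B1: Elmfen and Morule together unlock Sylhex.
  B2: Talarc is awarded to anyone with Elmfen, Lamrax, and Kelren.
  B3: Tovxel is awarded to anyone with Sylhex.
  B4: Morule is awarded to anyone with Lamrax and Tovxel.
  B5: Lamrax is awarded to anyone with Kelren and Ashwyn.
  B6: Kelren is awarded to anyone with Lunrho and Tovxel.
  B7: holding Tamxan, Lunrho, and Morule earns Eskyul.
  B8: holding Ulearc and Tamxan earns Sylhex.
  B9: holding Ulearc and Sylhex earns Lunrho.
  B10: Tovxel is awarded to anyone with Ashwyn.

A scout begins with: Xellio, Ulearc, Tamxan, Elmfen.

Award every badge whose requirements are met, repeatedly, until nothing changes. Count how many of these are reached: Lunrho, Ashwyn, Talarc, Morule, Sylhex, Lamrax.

2

With Ulearc and Tamxan, Sylhex is earned (B8).
With Ulearc and Sylhex, Lunrho is earned (B9).
Lunrho: reached.
No rule produces Ashwyn, and it is not given.
Talarc would need Elmfen, Lamrax, and Kelren (B2), but Lamrax is never earned.
Morule would need Lamrax and Tovxel (B4), but Lamrax is never earned.
Sylhex: reached.
Lamrax would need Kelren and Ashwyn (B5), but Ashwyn is never earned.
Reached: Lunrho and Sylhex — 2 of the 6.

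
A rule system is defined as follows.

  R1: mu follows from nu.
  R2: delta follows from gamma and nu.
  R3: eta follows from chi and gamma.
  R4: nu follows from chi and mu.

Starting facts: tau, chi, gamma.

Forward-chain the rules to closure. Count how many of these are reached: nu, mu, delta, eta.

1

From chi and gamma, R3 gives eta.
nu would need chi and mu (R4), but mu is never established.
mu would need nu (R1), but nu is never established.
delta would need gamma and nu (R2), but nu is never established.
eta: reached.
Reached: eta — 1 of the 4.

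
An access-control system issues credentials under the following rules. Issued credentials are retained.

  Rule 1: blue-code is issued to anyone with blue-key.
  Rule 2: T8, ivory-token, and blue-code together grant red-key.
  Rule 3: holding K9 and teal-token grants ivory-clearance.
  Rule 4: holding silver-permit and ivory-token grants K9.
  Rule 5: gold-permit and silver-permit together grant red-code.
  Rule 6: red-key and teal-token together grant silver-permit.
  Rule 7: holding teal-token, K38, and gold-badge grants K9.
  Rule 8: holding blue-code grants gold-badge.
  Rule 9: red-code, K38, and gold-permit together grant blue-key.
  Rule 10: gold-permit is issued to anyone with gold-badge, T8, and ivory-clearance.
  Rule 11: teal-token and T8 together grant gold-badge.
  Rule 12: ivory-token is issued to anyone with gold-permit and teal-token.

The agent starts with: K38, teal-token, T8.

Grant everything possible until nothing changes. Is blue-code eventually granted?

No

blue-code would need blue-key (Rule 1), but blue-key is never granted.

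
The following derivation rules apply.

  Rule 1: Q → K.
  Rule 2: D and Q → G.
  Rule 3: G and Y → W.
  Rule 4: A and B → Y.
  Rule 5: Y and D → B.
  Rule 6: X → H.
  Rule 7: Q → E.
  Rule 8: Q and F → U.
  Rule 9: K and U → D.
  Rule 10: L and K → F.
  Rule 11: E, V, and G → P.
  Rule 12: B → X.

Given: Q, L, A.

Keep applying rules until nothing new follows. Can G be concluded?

Q holds, so K follows (Rule 1).
L and K hold, so F follows (Rule 10).
From Q and F, Rule 8 gives U.
K and U hold, so D follows (Rule 9).
From D and Q, Rule 2 gives G.

Yes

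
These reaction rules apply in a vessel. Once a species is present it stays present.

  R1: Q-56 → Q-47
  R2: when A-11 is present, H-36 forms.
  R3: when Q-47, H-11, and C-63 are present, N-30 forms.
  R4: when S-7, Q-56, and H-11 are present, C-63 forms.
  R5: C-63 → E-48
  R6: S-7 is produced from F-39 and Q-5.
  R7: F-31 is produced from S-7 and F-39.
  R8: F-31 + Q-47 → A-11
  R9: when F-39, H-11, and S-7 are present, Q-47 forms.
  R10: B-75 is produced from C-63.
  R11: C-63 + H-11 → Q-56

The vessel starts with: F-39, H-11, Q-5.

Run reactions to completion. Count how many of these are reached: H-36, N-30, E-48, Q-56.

1

F-39 and Q-5 present → S-7 forms (R6).
F-39, H-11, and S-7 present → Q-47 forms (R9).
S-7 and F-39 present → F-31 forms (R7).
F-31 and Q-47 present → A-11 forms (R8).
A-11 present → H-36 forms (R2).
H-36: reached.
N-30 would need Q-47, H-11, and C-63 (R3), but C-63 never forms.
E-48 would need C-63 (R5), but C-63 never forms.
Q-56 would need C-63 and H-11 (R11), but C-63 never forms.
Reached: H-36 — 1 of the 4.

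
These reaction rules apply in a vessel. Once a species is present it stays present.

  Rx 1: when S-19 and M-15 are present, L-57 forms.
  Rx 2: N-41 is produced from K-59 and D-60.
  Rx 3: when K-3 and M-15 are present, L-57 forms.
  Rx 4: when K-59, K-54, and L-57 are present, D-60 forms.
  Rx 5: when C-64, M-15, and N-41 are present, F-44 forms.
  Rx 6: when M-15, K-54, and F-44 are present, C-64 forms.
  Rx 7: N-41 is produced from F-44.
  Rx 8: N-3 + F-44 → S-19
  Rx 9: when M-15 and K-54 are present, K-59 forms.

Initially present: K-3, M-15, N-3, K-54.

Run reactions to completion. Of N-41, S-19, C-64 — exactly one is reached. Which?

N-41

K-3 and M-15 present → L-57 forms (Rx 3).
M-15 and K-54 present → K-59 forms (Rx 9).
K-59, K-54, and L-57 present → D-60 forms (Rx 4).
K-59 and D-60 present → N-41 forms (Rx 2).
S-19 would need N-3 and F-44 (Rx 8), but F-44 never forms. C-64 would need M-15, K-54, and F-44 (Rx 6), but F-44 never forms.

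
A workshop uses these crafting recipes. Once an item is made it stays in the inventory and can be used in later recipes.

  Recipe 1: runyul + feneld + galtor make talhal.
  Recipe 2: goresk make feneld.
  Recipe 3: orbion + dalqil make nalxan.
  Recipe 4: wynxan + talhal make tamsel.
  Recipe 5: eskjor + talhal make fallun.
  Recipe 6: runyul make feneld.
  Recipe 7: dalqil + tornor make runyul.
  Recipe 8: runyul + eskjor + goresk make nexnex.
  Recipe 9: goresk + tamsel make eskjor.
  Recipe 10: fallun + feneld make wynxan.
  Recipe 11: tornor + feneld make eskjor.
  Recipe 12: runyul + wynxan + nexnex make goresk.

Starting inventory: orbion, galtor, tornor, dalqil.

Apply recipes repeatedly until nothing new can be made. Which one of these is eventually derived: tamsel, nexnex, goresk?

Using Recipe 7, dalqil and tornor make runyul.
runyul → feneld (Recipe 6).
runyul + feneld + galtor → talhal (Recipe 1).
tornor + feneld → eskjor (Recipe 11).
Using Recipe 5, eskjor and talhal make fallun.
Using Recipe 10, fallun and feneld make wynxan.
wynxan + talhal → tamsel (Recipe 4).
goresk would need runyul, wynxan, and nexnex (Recipe 12), but nexnex is never obtained. nexnex would need runyul, eskjor, and goresk (Recipe 8), but goresk is never obtained.

tamsel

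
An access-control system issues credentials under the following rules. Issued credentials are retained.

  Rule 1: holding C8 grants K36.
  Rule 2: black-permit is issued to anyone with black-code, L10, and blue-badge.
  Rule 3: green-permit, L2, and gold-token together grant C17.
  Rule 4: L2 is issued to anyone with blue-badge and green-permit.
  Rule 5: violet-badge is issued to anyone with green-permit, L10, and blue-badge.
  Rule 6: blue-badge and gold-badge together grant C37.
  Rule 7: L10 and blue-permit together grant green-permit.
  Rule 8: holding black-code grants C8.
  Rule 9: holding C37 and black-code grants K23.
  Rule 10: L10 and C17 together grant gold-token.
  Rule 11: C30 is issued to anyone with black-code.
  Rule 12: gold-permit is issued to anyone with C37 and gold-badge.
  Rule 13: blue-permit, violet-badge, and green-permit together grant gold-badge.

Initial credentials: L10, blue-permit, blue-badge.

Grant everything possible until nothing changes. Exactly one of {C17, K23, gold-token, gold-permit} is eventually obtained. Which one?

gold-permit

Holding L10 and blue-permit grants green-permit (Rule 7).
Holding green-permit, L10, and blue-badge grants violet-badge (Rule 5).
Holding blue-permit, violet-badge, and green-permit grants gold-badge (Rule 13).
Holding blue-badge and gold-badge grants C37 (Rule 6).
Holding C37 and gold-badge grants gold-permit (Rule 12).
C17 would need green-permit, L2, and gold-token (Rule 3), but gold-token is never granted. gold-token would need L10 and C17 (Rule 10), but C17 is never granted. K23 would need C37 and black-code (Rule 9), but black-code is never granted.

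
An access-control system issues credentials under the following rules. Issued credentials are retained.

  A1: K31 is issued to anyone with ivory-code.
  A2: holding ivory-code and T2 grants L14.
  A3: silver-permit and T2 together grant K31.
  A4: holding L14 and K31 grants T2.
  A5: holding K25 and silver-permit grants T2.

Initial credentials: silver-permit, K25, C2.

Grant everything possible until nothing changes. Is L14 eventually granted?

L14 would need ivory-code and T2 (A2), but ivory-code is never granted.

No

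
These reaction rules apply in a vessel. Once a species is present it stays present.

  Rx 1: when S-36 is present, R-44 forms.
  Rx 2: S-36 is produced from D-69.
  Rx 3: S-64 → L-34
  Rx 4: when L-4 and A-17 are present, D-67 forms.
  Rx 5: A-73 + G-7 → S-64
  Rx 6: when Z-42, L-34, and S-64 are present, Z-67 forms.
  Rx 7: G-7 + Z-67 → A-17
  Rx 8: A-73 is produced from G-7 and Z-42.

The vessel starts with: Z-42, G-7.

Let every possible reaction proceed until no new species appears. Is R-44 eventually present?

No

R-44 would need S-36 (Rx 1), but S-36 never forms.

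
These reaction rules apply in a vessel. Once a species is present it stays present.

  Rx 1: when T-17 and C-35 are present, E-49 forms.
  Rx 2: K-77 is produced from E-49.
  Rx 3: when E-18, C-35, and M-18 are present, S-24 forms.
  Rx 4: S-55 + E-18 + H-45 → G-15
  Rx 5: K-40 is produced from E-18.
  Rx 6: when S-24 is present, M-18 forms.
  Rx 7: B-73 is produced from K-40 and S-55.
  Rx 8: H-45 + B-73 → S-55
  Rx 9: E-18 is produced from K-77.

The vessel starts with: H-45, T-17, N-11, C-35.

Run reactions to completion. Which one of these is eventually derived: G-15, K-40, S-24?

T-17 and C-35 present → E-49 forms (Rx 1).
E-49 present → K-77 forms (Rx 2).
K-77 present → E-18 forms (Rx 9).
E-18 present → K-40 forms (Rx 5).
G-15 would need S-55, E-18, and H-45 (Rx 4), but S-55 never forms. S-24 would need E-18, C-35, and M-18 (Rx 3), but M-18 never forms.

K-40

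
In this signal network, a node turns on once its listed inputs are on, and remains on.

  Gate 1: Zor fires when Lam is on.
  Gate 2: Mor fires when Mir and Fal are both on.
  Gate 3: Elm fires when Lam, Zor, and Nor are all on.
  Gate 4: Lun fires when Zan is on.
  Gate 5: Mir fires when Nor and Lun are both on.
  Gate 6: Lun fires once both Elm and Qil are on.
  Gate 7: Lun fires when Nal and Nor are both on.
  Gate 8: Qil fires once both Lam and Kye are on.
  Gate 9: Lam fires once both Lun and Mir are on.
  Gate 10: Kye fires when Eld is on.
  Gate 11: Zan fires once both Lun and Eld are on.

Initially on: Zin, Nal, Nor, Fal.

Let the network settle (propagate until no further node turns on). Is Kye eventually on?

Kye would need Eld (Gate 10), but Eld never turns on.

No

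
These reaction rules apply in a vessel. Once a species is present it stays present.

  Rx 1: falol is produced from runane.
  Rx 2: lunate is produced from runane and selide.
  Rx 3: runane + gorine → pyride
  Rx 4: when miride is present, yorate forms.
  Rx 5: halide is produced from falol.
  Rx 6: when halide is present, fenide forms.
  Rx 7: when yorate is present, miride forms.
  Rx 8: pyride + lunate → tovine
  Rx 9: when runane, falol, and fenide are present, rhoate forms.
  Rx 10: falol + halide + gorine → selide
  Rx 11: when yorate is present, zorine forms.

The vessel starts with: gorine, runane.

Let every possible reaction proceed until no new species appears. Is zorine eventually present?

No

zorine would need yorate (Rx 11), but yorate never forms.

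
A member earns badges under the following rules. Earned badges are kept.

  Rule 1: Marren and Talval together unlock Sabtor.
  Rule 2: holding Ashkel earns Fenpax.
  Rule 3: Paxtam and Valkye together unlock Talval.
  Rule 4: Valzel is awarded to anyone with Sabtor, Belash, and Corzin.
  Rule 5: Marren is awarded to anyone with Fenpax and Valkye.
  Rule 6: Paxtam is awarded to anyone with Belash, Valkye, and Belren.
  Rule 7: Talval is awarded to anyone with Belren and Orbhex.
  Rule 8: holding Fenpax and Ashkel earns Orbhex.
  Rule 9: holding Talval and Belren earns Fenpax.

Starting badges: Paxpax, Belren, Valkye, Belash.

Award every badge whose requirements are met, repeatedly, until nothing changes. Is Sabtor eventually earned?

With Belash, Valkye, and Belren, Paxtam is earned (Rule 6).
With Paxtam and Valkye, Talval is earned (Rule 3).
With Talval and Belren, Fenpax is earned (Rule 9).
With Fenpax and Valkye, Marren is earned (Rule 5).
With Marren and Talval, Sabtor is earned (Rule 1).

Yes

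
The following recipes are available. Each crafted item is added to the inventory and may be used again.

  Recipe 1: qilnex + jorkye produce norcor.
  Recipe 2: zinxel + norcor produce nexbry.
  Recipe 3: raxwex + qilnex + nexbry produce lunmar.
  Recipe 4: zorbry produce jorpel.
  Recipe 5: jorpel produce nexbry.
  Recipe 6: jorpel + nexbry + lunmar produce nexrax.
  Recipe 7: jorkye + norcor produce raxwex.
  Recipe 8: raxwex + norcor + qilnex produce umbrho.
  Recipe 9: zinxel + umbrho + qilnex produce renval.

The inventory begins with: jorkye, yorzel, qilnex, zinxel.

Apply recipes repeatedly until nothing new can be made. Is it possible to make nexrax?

nexrax would need jorpel, nexbry, and lunmar (Recipe 6), but jorpel is never obtained.

No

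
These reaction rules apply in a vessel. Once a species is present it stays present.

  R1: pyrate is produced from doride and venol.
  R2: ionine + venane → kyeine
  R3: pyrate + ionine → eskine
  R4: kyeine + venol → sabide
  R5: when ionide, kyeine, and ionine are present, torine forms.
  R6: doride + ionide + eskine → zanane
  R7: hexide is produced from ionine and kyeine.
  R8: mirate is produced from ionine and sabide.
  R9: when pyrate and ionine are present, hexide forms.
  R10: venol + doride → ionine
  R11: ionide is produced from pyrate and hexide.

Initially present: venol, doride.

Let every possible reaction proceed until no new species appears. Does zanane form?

venol and doride present → ionine forms (R10).
doride and venol present → pyrate forms (R1).
pyrate and ionine present → hexide forms (R9).
pyrate and ionine present → eskine forms (R3).
pyrate and hexide present → ionide forms (R11).
doride, ionide, and eskine present → zanane forms (R6).

Yes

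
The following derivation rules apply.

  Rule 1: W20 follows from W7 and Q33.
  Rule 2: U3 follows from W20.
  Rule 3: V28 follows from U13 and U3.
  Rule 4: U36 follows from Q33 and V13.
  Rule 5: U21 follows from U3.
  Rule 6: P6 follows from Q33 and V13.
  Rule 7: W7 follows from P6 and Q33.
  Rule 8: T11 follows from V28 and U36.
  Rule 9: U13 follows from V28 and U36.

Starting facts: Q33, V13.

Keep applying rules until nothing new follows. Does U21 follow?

Yes

Q33 and V13 hold, so P6 follows (Rule 6).
P6 and Q33 hold, so W7 follows (Rule 7).
From W7 and Q33, Rule 1 gives W20.
From W20, Rule 2 gives U3.
From U3, Rule 5 gives U21.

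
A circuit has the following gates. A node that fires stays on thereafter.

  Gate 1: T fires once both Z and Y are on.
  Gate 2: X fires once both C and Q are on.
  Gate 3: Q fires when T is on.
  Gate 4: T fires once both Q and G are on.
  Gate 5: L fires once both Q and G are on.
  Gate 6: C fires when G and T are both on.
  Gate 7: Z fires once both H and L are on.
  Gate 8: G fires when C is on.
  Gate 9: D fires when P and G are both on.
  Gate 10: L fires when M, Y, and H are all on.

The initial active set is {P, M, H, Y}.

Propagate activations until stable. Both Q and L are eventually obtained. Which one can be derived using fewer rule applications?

L

L: Gate 10: M, Y, and H on → L on. [1 rule application]
Q: M, Y, and H are on, so L fires (Gate 10). H and L are on, so Z fires (Gate 7). Z and Y are on, so T fires (Gate 1). T is on, so Q fires (Gate 3). [4 rule applications]
L needs fewer.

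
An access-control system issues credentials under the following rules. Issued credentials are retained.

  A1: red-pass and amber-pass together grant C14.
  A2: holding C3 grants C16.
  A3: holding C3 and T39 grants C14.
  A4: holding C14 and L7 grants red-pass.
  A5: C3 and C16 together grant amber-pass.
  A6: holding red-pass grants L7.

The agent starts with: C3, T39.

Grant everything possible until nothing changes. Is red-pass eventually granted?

red-pass would need C14 and L7 (A4), but L7 is never granted.

No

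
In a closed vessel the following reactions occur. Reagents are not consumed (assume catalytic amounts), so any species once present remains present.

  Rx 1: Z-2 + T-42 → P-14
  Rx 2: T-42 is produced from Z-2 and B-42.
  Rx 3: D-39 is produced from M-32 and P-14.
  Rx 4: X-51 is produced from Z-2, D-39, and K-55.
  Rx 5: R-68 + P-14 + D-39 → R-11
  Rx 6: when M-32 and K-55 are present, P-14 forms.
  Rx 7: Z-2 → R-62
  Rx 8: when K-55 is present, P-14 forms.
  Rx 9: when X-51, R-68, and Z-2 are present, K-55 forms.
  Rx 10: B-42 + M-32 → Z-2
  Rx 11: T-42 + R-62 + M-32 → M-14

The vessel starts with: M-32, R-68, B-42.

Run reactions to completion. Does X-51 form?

No

X-51 would need Z-2, D-39, and K-55 (Rx 4), but K-55 never forms.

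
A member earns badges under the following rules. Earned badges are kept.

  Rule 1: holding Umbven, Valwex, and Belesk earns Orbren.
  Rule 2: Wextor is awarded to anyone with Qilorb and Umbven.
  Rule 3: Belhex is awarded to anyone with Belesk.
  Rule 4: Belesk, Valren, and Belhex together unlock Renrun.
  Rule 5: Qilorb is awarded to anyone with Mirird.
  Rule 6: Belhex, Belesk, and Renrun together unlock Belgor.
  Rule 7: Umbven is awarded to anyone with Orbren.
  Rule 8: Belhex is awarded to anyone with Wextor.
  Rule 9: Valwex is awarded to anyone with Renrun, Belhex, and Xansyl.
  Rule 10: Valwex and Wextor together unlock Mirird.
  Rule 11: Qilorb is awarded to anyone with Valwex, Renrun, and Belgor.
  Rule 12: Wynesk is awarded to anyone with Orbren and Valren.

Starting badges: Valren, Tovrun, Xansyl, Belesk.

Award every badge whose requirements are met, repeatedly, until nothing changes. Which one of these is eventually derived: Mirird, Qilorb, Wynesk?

Qilorb

With Belesk, Belhex is earned (Rule 3).
With Belesk, Valren, and Belhex, Renrun is earned (Rule 4).
With Belhex, Belesk, and Renrun, Belgor is earned (Rule 6).
With Renrun, Belhex, and Xansyl, Valwex is earned (Rule 9).
With Valwex, Renrun, and Belgor, Qilorb is earned (Rule 11).
Wynesk would need Orbren and Valren (Rule 12), but Orbren is never earned. Mirird would need Valwex and Wextor (Rule 10), but Wextor is never earned.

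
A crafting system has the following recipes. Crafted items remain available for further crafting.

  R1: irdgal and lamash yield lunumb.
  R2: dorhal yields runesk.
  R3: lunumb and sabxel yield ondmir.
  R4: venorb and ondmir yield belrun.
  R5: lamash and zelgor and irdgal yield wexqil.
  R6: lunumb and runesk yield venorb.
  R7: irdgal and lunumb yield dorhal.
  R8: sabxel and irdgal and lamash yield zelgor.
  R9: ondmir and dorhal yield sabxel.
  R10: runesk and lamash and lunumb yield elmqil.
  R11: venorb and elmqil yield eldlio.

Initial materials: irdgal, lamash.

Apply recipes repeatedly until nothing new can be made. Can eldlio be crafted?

Using R1, irdgal and lamash make lunumb.
Using R7, irdgal and lunumb make dorhal.
Using R2, dorhal makes runesk.
runesk and lamash and lunumb → elmqil (R10).
Using R6, lunumb and runesk make venorb.
venorb and elmqil → eldlio (R11).

Yes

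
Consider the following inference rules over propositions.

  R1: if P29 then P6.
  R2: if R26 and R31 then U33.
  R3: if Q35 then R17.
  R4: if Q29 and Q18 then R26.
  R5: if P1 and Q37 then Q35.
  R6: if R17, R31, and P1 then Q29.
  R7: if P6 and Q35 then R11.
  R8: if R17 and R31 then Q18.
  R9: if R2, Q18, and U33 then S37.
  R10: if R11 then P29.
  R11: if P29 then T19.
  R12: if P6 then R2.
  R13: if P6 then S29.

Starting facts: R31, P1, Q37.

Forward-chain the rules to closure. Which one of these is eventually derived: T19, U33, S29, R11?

U33

P1 and Q37 hold, so Q35 follows (R5).
Q35 holds, so R17 follows (R3).
From R17, R31, and P1, R6 gives Q29.
From R17 and R31, R8 gives Q18.
Q29 and Q18 hold, so R26 follows (R4).
From R26 and R31, R2 gives U33.
S29 would need P6 (R13), but P6 is never established. R11 would need P6 and Q35 (R7), but P6 is never established. T19 would need P29 (R11), but P29 is never established.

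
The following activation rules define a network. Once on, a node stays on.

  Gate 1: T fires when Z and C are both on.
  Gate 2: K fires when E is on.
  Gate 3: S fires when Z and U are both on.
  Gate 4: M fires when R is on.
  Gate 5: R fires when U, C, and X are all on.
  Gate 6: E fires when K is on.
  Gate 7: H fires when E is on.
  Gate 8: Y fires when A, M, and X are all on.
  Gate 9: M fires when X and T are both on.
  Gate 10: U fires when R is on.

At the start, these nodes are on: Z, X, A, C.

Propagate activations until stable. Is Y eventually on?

Z and C are on, so T fires (Gate 1).
Gate 9: X and T on → M on.
A, M, and X are on, so Y fires (Gate 8).

Yes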